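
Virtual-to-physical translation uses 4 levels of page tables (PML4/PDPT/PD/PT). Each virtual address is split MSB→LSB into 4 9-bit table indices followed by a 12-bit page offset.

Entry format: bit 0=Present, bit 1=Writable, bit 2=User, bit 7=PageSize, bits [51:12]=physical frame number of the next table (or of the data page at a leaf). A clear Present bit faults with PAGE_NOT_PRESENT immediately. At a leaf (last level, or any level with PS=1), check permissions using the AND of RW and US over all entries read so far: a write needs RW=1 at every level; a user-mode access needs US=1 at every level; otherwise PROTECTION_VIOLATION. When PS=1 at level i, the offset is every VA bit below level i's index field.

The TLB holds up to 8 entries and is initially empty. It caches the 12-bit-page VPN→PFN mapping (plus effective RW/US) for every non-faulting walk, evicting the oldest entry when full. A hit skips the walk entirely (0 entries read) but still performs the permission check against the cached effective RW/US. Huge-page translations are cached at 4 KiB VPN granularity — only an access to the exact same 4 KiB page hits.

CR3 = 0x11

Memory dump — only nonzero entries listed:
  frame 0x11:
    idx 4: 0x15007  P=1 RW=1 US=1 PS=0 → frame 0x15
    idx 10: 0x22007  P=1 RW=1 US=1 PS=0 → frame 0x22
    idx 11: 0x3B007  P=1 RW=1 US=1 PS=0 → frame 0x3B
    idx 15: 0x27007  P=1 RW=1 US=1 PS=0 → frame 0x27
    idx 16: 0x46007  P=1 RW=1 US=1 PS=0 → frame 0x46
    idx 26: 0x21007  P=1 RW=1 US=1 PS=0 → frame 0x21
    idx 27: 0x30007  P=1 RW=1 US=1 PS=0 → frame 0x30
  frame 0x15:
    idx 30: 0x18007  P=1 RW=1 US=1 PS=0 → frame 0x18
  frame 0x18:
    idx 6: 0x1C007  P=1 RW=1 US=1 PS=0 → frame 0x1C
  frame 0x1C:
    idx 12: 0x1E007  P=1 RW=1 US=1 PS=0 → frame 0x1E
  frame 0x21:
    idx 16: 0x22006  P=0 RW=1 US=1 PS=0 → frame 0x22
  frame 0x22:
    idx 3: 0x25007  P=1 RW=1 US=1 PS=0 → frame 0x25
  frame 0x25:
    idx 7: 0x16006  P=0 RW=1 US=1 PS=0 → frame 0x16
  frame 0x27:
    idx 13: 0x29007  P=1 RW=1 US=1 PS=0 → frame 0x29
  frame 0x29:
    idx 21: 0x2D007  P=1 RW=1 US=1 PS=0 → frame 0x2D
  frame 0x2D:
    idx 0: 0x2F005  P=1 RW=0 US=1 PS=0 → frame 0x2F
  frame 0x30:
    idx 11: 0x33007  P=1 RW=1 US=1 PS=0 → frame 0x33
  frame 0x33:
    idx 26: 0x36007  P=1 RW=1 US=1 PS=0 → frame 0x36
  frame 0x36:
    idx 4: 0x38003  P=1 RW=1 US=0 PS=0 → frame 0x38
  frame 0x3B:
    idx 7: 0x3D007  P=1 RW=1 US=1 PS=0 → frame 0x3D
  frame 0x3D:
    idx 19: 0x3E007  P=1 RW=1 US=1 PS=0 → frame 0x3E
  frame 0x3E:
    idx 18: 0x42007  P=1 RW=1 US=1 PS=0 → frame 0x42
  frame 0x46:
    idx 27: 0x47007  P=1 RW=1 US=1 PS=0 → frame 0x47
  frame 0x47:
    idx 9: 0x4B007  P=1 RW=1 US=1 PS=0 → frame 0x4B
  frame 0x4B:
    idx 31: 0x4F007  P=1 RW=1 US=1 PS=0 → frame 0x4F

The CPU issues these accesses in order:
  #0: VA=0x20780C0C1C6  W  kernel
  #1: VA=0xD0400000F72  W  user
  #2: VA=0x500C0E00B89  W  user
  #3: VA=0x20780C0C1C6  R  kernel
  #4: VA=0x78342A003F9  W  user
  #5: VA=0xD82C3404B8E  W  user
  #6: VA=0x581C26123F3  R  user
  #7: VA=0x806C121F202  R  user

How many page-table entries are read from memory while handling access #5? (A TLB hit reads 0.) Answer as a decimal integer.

Per-access translation:
#0 VA=0x20780C0C1C6 (w,kernel):
  L0: frame=0x11 idx=4 entry=0x15007 [P=1 RW=1 US=1 PS=0]
  L1: frame=0x15 idx=30 entry=0x18007 [P=1 RW=1 US=1 PS=0]
  L2: frame=0x18 idx=6 entry=0x1C007 [P=1 RW=1 US=1 PS=0]
  L3: frame=0x1C idx=12 entry=0x1E007 [P=1 RW=1 US=1 PS=0]
  ⇒ phys 0x1E1C6  [4 reads]
#1 VA=0xD0400000F72 (w,user):
  L0: frame=0x11 idx=26 entry=0x21007 [P=1 RW=1 US=1 PS=0]
  L1: frame=0x21 idx=16 entry=0x22006 [P=0 RW=1 US=1 PS=0]
  ✗ PAGE_NOT_PRESENT  [2 reads]
#2 VA=0x500C0E00B89 (w,user):
  L0: frame=0x11 idx=10 entry=0x22007 [P=1 RW=1 US=1 PS=0]
  L1: frame=0x22 idx=3 entry=0x25007 [P=1 RW=1 US=1 PS=0]
  L2: frame=0x25 idx=7 entry=0x16006 [P=0 RW=1 US=1 PS=0]
  ✗ PAGE_NOT_PRESENT  [3 reads]
#3 VA=0x20780C0C1C6 (r,kernel):
  TLB hit vpn=0x20780C0C → PA=0x1E1C6
#4 VA=0x78342A003F9 (w,user):
  L0: frame=0x11 idx=15 entry=0x27007 [P=1 RW=1 US=1 PS=0]
  L1: frame=0x27 idx=13 entry=0x29007 [P=1 RW=1 US=1 PS=0]
  L2: frame=0x29 idx=21 entry=0x2D007 [P=1 RW=1 US=1 PS=0]
  L3: frame=0x2D idx=0 entry=0x2F005 [P=1 RW=0 US=1 PS=0]
  ✗ PROTECTION_VIOLATION  [4 reads]
#5 VA=0xD82C3404B8E (w,user):
  L0: frame=0x11 idx=27 entry=0x30007 [P=1 RW=1 US=1 PS=0]
  L1: frame=0x30 idx=11 entry=0x33007 [P=1 RW=1 US=1 PS=0]
  L2: frame=0x33 idx=26 entry=0x36007 [P=1 RW=1 US=1 PS=0]
  L3: frame=0x36 idx=4 entry=0x38003 [P=1 RW=1 US=0 PS=0]
  ✗ PROTECTION_VIOLATION  [4 reads]
#6 VA=0x581C26123F3 (r,user):
  L0: frame=0x11 idx=11 entry=0x3B007 [P=1 RW=1 US=1 PS=0]
  L1: frame=0x3B idx=7 entry=0x3D007 [P=1 RW=1 US=1 PS=0]
  L2: frame=0x3D idx=19 entry=0x3E007 [P=1 RW=1 US=1 PS=0]
  L3: frame=0x3E idx=18 entry=0x42007 [P=1 RW=1 US=1 PS=0]
  ⇒ phys 0x423F3  [4 reads]
#7 VA=0x806C121F202 (r,user):
  L0: frame=0x11 idx=16 entry=0x46007 [P=1 RW=1 US=1 PS=0]
  L1: frame=0x46 idx=27 entry=0x47007 [P=1 RW=1 US=1 PS=0]
  L2: frame=0x47 idx=9 entry=0x4B007 [P=1 RW=1 US=1 PS=0]
  L3: frame=0x4B idx=31 entry=0x4F007 [P=1 RW=1 US=1 PS=0]
  ⇒ phys 0x4F202  [4 reads]

Entries read for #5: 4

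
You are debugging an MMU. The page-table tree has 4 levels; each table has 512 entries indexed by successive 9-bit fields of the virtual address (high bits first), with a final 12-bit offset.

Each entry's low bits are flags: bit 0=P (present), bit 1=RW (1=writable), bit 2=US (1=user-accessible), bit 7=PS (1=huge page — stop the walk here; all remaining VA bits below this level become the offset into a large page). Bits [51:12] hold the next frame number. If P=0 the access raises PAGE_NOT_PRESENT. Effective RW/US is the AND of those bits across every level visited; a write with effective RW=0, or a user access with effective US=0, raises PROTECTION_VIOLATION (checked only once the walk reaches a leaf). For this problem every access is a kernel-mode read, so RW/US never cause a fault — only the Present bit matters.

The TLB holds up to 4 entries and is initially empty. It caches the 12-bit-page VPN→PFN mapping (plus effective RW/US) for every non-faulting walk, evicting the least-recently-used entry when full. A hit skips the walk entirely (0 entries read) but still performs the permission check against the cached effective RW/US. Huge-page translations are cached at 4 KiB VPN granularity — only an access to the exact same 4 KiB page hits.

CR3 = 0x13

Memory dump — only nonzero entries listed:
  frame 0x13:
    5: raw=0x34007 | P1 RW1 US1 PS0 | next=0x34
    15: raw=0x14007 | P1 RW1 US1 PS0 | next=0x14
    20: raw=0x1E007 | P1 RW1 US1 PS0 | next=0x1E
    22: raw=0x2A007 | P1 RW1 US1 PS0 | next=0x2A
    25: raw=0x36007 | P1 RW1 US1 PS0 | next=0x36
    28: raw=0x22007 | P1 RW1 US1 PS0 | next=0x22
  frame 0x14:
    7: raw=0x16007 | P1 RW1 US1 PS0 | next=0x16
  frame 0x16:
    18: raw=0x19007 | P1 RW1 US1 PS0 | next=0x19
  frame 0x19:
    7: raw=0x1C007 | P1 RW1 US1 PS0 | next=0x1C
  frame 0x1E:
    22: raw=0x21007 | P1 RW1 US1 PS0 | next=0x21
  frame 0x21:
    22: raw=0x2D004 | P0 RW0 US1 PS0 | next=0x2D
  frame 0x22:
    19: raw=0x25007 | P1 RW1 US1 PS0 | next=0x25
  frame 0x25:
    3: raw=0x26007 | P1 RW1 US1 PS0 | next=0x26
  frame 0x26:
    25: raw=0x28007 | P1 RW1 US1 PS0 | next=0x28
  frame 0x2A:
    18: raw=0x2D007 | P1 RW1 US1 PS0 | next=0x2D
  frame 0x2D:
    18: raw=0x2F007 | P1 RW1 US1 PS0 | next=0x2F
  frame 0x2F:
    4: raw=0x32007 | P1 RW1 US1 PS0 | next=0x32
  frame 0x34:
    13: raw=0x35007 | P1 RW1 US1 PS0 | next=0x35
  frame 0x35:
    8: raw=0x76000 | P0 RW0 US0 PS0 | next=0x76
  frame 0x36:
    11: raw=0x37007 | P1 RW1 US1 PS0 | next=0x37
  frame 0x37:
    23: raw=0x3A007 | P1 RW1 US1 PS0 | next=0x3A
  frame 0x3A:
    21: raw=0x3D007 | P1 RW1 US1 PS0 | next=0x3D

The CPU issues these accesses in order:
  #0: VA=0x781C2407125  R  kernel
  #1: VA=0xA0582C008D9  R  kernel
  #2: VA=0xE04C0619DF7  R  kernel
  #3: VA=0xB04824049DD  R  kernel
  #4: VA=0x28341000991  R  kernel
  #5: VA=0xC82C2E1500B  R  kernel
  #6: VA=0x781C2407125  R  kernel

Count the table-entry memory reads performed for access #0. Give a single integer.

Per-access translation:
#0 VA=0x781C2407125 (r,kernel):
  L0 @0x13[15] → 0x14007  P=1,RW=1,US=1,PS=0
  L1 @0x14[7] → 0x16007  P=1,RW=1,US=1,PS=0
  L2 @0x16[18] → 0x19007  P=1,RW=1,US=1,PS=0
  L3 @0x19[7] → 0x1C007  P=1,RW=1,US=1,PS=0
  ✓ 0x1C125  — 4 lookups
#1 VA=0xA0582C008D9 (r,kernel):
  L0 @0x13[20] → 0x1E007  P=1,RW=1,US=1,PS=0
  L1 @0x1E[22] → 0x21007  P=1,RW=1,US=1,PS=0
  L2 @0x21[22] → 0x2D004  P=0,RW=0,US=1,PS=0
  → PAGE_NOT_PRESENT  (3 entries read)
#2 VA=0xE04C0619DF7 (r,kernel):
  L0 @0x13[28] → 0x22007  P=1,RW=1,US=1,PS=0
  L1 @0x22[19] → 0x25007  P=1,RW=1,US=1,PS=0
  L2 @0x25[3] → 0x26007  P=1,RW=1,US=1,PS=0
  L3 @0x26[25] → 0x28007  P=1,RW=1,US=1,PS=0
  ✓ 0x28DF7  — 4 lookups
#3 VA=0xB04824049DD (r,kernel):
  L0 @0x13[22] → 0x2A007  P=1,RW=1,US=1,PS=0
  L1 @0x2A[18] → 0x2D007  P=1,RW=1,US=1,PS=0
  L2 @0x2D[18] → 0x2F007  P=1,RW=1,US=1,PS=0
  L3 @0x2F[4] → 0x32007  P=1,RW=1,US=1,PS=0
  ✓ 0x329DD  — 4 lookups
#4 VA=0x28341000991 (r,kernel):
  L0 @0x13[5] → 0x34007  P=1,RW=1,US=1,PS=0
  L1 @0x34[13] → 0x35007  P=1,RW=1,US=1,PS=0
  L2 @0x35[8] → 0x76000  P=0,RW=0,US=0,PS=0
  → PAGE_NOT_PRESENT  (3 entries read)
#5 VA=0xC82C2E1500B (r,kernel):
  L0 @0x13[25] → 0x36007  P=1,RW=1,US=1,PS=0
  L1 @0x36[11] → 0x37007  P=1,RW=1,US=1,PS=0
  L2 @0x37[23] → 0x3A007  P=1,RW=1,US=1,PS=0
  L3 @0x3A[21] → 0x3D007  P=1,RW=1,US=1,PS=0
  ✓ 0x3D00B  — 4 lookups
#6 VA=0x781C2407125 (r,kernel):
  TLB hit vpn=0x781C2407 → PA=0x1C125

Entries read for #0: 4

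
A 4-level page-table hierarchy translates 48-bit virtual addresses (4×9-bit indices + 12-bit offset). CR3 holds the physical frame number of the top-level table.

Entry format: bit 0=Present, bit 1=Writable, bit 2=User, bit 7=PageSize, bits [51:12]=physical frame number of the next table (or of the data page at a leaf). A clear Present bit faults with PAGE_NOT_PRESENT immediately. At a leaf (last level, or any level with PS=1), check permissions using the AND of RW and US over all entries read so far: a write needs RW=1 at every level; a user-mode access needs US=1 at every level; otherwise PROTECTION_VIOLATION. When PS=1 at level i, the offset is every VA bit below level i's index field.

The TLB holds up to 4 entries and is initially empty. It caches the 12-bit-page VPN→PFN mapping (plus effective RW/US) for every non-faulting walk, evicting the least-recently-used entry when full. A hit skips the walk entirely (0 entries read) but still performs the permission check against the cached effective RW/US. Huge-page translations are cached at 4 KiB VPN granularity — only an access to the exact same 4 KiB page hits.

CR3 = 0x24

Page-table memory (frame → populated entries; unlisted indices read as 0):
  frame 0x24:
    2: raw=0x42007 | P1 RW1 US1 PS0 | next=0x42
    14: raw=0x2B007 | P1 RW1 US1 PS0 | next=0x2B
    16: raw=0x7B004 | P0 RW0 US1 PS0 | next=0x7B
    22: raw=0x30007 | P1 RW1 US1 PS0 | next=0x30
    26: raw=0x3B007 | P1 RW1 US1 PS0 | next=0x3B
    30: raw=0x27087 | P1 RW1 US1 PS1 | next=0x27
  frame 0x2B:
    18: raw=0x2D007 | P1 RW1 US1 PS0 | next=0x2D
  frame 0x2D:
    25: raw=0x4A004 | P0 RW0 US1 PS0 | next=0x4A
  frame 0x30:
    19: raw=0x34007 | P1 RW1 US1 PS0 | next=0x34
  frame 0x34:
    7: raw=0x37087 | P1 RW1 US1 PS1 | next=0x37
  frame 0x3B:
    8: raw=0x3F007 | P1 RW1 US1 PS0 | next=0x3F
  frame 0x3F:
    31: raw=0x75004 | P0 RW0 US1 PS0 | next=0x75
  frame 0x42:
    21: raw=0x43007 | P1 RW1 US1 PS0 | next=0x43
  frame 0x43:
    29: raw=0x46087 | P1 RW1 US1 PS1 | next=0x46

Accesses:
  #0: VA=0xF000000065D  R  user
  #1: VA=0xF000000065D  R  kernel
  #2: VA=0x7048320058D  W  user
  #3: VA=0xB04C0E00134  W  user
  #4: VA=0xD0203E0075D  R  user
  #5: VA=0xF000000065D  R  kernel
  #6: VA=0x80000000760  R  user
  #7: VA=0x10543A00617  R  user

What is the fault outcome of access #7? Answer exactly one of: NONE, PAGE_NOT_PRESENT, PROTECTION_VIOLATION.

Per-access translation:
#0 VA=0xF000000065D (r,user):
  L0 @0x24[30] → 0x27087  P=1,RW=1,US=1,PS=1
  ✓ 0x2765D (huge @L0)  — 1 lookups
#1 VA=0xF000000065D (r,kernel):
  TLB hit vpn=0xF0000000 → PA=0x2765D
#2 VA=0x7048320058D (w,user):
  L0 @0x24[14] → 0x2B007  P=1,RW=1,US=1,PS=0
  L1 @0x2B[18] → 0x2D007  P=1,RW=1,US=1,PS=0
  L2 @0x2D[25] → 0x4A004  P=0,RW=0,US=1,PS=0
  ⇒ fault: PAGE_NOT_PRESENT  — 3 lookups
#3 VA=0xB04C0E00134 (w,user):
  L0 @0x24[22] → 0x30007  P=1,RW=1,US=1,PS=0
  L1 @0x30[19] → 0x34007  P=1,RW=1,US=1,PS=0
  L2 @0x34[7] → 0x37087  P=1,RW=1,US=1,PS=1
  ✓ 0x37134 (huge @L2)  — 3 lookups
#4 VA=0xD0203E0075D (r,user):
  L0 @0x24[26] → 0x3B007  P=1,RW=1,US=1,PS=0
  L1 @0x3B[8] → 0x3F007  P=1,RW=1,US=1,PS=0
  L2 @0x3F[31] → 0x75004  P=0,RW=0,US=1,PS=0
  ⇒ fault: PAGE_NOT_PRESENT  — 3 lookups
#5 VA=0xF000000065D (r,kernel):
  TLB hit vpn=0xF0000000 → PA=0x2765D
#6 VA=0x80000000760 (r,user):
  L0 @0x24[16] → 0x7B004  P=0,RW=0,US=1,PS=0
  ⇒ fault: PAGE_NOT_PRESENT  — 1 lookups
#7 VA=0x10543A00617 (r,user):
  L0 @0x24[2] → 0x42007  P=1,RW=1,US=1,PS=0
  L1 @0x42[21] → 0x43007  P=1,RW=1,US=1,PS=0
  L2 @0x43[29] → 0x46087  P=1,RW=1,US=1,PS=1
  ✓ 0x46617 (huge @L2)  — 3 lookups

Access #7 fault: NONE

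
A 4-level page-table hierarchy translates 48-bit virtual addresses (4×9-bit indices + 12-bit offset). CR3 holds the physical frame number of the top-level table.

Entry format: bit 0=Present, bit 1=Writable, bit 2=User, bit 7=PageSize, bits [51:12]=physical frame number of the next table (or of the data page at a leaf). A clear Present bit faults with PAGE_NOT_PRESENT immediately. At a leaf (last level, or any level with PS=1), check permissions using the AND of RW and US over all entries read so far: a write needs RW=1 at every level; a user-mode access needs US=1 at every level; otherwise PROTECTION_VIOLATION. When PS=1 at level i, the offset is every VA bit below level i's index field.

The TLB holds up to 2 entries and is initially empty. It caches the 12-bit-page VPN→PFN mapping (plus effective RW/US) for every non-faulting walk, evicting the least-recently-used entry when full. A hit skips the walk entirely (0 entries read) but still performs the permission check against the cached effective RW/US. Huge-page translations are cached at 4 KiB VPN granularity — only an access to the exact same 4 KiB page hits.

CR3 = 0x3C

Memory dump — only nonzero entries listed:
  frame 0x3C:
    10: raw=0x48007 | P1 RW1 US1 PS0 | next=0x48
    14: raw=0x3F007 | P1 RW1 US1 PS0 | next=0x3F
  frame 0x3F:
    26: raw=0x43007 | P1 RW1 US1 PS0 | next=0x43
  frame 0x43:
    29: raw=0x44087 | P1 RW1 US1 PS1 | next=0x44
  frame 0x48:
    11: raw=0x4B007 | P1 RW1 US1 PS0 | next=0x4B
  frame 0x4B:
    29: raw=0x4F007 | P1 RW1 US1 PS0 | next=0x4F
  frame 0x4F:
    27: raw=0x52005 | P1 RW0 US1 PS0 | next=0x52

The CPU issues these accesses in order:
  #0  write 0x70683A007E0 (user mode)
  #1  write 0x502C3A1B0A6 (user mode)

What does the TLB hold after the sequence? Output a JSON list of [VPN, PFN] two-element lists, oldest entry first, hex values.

Walk each access:
#0 VA=0x70683A007E0 (w,user):
  [0] read 0x3C idx=14: raw=0x3F007 flags P=1 W=1 U=1 S=0
  [1] read 0x3F idx=26: raw=0x43007 flags P=1 W=1 U=1 S=0
  [2] read 0x43 idx=29: raw=0x44087 flags P=1 W=1 U=1 S=1
  → PA=0x447E0 (huge @L2)  (3 entries read)
#1 VA=0x502C3A1B0A6 (w,user):
  [0] read 0x3C idx=10: raw=0x48007 flags P=1 W=1 U=1 S=0
  [1] read 0x48 idx=11: raw=0x4B007 flags P=1 W=1 U=1 S=0
  [2] read 0x4B idx=29: raw=0x4F007 flags P=1 W=1 U=1 S=0
  [3] read 0x4F idx=27: raw=0x52005 flags P=1 W=0 U=1 S=0
  ✗ PROTECTION_VIOLATION  [4 reads]

TLB: [["0x70683A00", "0x44"]]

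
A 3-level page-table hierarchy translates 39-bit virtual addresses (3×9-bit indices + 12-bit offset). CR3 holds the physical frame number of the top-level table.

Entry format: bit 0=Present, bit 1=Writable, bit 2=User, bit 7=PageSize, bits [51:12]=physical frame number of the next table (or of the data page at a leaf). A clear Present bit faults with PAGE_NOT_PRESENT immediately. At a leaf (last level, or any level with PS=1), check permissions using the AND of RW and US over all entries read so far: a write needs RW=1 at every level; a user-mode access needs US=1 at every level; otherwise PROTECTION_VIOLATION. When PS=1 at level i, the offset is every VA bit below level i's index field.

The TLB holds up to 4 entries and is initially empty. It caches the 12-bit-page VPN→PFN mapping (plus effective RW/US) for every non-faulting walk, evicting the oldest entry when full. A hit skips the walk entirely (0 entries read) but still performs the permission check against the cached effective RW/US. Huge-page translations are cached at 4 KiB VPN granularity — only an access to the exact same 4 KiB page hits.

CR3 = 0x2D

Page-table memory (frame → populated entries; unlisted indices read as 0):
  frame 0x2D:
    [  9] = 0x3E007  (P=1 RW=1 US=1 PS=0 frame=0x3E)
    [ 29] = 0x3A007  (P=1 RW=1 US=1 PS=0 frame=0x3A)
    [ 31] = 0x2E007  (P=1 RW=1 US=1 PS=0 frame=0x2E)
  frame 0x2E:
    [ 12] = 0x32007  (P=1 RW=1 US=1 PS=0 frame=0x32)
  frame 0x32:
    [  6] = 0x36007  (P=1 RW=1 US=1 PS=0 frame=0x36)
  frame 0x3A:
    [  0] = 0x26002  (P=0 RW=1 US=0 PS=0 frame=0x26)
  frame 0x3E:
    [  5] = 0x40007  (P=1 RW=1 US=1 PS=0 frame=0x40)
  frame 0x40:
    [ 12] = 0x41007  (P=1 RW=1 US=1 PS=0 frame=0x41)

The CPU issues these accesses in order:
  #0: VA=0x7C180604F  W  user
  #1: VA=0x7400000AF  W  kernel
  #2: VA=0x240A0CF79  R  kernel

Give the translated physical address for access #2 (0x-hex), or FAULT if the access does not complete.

Walk each access:
#0 VA=0x7C180604F (w,user):
  L0 @0x2D[31] → 0x2E007  P=1,RW=1,US=1,PS=0
  L1 @0x2E[12] → 0x32007  P=1,RW=1,US=1,PS=0
  L2 @0x32[6] → 0x36007  P=1,RW=1,US=1,PS=0
  ⇒ phys 0x3604F  [3 reads]
#1 VA=0x7400000AF (w,kernel):
  L0 @0x2D[29] → 0x3A007  P=1,RW=1,US=1,PS=0
  L1 @0x3A[0] → 0x26002  P=0,RW=1,US=0,PS=0
  → PAGE_NOT_PRESENT  (2 entries read)
#2 VA=0x240A0CF79 (r,kernel):
  L0 @0x2D[9] → 0x3E007  P=1,RW=1,US=1,PS=0
  L1 @0x3E[5] → 0x40007  P=1,RW=1,US=1,PS=0
  L2 @0x40[12] → 0x41007  P=1,RW=1,US=1,PS=0
  ⇒ phys 0x41F79  [3 reads]

Access #2 PA: 0x41F79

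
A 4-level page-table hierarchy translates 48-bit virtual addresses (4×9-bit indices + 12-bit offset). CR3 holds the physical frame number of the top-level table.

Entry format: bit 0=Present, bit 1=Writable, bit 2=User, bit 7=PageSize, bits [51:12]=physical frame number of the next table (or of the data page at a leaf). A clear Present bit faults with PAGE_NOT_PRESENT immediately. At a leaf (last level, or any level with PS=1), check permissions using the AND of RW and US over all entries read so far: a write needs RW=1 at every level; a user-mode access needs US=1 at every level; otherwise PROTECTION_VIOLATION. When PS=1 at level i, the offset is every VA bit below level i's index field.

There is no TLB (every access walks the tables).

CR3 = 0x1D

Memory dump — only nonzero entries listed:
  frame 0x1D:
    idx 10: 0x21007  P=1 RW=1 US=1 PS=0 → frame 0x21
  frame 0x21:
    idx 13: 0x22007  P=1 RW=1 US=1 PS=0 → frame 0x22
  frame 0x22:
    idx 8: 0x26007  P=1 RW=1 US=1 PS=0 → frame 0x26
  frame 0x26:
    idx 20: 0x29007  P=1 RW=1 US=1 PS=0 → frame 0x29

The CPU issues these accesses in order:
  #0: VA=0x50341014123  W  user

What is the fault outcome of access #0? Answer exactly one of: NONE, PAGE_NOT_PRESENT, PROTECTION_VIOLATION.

Walk each access:
#0 VA=0x50341014123 (w,user):
  L0 @0x1D[10] → 0x21007  P=1,RW=1,US=1,PS=0
  L1 @0x21[13] → 0x22007  P=1,RW=1,US=1,PS=0
  L2 @0x22[8] → 0x26007  P=1,RW=1,US=1,PS=0
  L3 @0x26[20] → 0x29007  P=1,RW=1,US=1,PS=0
  → PA=0x29123  (4 entries read)

Access #0 fault: NONE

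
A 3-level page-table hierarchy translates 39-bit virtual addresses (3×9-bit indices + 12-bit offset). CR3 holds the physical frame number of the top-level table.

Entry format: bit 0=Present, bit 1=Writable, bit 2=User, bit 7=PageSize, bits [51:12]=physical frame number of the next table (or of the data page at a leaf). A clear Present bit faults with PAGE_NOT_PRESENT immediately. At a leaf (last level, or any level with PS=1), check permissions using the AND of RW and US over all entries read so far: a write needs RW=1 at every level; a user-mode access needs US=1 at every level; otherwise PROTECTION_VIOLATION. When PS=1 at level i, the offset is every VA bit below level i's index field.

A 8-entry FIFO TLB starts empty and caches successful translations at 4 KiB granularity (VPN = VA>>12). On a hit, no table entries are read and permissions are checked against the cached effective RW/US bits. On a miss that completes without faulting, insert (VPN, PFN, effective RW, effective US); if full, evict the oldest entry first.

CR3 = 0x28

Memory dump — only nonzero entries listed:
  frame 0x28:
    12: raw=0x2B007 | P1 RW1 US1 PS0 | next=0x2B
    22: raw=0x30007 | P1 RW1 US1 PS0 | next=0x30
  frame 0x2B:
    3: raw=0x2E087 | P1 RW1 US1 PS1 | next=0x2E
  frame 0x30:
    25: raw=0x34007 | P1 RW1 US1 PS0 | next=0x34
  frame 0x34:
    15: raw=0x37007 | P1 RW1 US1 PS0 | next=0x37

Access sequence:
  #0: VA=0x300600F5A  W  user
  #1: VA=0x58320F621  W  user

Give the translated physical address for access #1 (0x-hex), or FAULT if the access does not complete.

Walk each access:
#0 VA=0x300600F5A (w,user):
  lvl0: tbl 0x28, slot 12 ⇒ 0x2B007 (P1/RW1/US1/PS0)
  lvl1: tbl 0x2B, slot 3 ⇒ 0x2E087 (P1/RW1/US1/PS1)
  ✓ 0x2EF5A (huge @L1)  — 2 lookups
#1 VA=0x58320F621 (w,user):
  lvl0: tbl 0x28, slot 22 ⇒ 0x30007 (P1/RW1/US1/PS0)
  lvl1: tbl 0x30, slot 25 ⇒ 0x34007 (P1/RW1/US1/PS0)
  lvl2: tbl 0x34, slot 15 ⇒ 0x37007 (P1/RW1/US1/PS0)
  ✓ 0x37621  — 3 lookups

Access #1 PA: 0x37621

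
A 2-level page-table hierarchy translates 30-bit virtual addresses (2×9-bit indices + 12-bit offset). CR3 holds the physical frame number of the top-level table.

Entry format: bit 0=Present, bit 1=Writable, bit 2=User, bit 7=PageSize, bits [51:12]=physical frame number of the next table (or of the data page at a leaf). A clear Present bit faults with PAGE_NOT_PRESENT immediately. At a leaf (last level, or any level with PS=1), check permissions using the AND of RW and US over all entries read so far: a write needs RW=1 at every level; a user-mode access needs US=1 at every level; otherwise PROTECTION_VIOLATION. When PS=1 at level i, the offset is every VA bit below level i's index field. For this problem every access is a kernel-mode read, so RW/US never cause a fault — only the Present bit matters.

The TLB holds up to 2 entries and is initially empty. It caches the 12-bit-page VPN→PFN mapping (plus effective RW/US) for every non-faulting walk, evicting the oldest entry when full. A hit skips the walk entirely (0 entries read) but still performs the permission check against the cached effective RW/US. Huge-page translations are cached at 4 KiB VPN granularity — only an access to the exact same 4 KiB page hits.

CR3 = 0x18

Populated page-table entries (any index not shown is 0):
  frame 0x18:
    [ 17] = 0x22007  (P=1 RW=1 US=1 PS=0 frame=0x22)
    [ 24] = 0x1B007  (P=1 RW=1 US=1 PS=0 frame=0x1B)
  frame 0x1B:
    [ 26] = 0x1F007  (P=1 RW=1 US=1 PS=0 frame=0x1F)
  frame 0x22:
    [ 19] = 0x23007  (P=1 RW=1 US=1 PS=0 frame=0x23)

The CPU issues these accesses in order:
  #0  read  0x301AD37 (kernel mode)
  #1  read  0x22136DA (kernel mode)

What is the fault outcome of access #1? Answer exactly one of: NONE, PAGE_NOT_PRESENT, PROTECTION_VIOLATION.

Per-access translation:
#0 VA=0x301AD37 (r,kernel):
  [0] read 0x18 idx=24: raw=0x1B007 flags P=1 W=1 U=1 S=0
  [1] read 0x1B idx=26: raw=0x1F007 flags P=1 W=1 U=1 S=0
  ⇒ phys 0x1FD37  [2 reads]
#1 VA=0x22136DA (r,kernel):
  [0] read 0x18 idx=17: raw=0x22007 flags P=1 W=1 U=1 S=0
  [1] read 0x22 idx=19: raw=0x23007 flags P=1 W=1 U=1 S=0
  ⇒ phys 0x236DA  [2 reads]

Access #1 fault: NONE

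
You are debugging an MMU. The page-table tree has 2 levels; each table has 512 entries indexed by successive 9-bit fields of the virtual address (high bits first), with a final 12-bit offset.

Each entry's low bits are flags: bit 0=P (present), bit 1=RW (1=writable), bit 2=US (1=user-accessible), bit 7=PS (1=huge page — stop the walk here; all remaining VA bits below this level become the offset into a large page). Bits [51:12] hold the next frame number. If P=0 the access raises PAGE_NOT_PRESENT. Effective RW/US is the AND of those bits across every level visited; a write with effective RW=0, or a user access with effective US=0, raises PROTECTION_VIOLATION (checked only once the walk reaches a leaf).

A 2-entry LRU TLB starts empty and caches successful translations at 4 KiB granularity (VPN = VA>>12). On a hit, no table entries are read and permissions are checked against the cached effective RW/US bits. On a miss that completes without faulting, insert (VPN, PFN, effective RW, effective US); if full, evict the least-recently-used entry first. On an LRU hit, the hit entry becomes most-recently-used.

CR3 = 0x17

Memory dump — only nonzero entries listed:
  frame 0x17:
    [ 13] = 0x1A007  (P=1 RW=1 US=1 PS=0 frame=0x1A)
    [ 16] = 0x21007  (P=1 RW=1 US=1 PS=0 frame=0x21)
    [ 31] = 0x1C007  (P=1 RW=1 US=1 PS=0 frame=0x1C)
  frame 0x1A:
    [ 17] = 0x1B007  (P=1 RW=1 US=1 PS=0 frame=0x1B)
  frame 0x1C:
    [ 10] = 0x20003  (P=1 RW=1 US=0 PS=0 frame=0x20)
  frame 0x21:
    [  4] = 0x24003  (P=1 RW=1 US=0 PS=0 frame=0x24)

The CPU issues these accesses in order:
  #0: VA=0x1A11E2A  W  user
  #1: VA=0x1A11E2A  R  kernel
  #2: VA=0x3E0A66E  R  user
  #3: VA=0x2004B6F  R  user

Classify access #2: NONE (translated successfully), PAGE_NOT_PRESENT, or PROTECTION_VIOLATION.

Trace:
#0 VA=0x1A11E2A (w,user):
  L0 @0x17[13] → 0x1A007  P=1,RW=1,US=1,PS=0
  L1 @0x1A[17] → 0x1B007  P=1,RW=1,US=1,PS=0
  ⇒ phys 0x1BE2A  [2 reads]
#1 VA=0x1A11E2A (r,kernel):
  TLB hit vpn=0x1A11 → PA=0x1BE2A
#2 VA=0x3E0A66E (r,user):
  L0 @0x17[31] → 0x1C007  P=1,RW=1,US=1,PS=0
  L1 @0x1C[10] → 0x20003  P=1,RW=1,US=0,PS=0
  → PROTECTION_VIOLATION  (2 entries read)
#3 VA=0x2004B6F (r,user):
  L0 @0x17[16] → 0x21007  P=1,RW=1,US=1,PS=0
  L1 @0x21[4] → 0x24003  P=1,RW=1,US=0,PS=0
  → PROTECTION_VIOLATION  (2 entries read)

Access #2 fault: PROTECTION_VIOLATION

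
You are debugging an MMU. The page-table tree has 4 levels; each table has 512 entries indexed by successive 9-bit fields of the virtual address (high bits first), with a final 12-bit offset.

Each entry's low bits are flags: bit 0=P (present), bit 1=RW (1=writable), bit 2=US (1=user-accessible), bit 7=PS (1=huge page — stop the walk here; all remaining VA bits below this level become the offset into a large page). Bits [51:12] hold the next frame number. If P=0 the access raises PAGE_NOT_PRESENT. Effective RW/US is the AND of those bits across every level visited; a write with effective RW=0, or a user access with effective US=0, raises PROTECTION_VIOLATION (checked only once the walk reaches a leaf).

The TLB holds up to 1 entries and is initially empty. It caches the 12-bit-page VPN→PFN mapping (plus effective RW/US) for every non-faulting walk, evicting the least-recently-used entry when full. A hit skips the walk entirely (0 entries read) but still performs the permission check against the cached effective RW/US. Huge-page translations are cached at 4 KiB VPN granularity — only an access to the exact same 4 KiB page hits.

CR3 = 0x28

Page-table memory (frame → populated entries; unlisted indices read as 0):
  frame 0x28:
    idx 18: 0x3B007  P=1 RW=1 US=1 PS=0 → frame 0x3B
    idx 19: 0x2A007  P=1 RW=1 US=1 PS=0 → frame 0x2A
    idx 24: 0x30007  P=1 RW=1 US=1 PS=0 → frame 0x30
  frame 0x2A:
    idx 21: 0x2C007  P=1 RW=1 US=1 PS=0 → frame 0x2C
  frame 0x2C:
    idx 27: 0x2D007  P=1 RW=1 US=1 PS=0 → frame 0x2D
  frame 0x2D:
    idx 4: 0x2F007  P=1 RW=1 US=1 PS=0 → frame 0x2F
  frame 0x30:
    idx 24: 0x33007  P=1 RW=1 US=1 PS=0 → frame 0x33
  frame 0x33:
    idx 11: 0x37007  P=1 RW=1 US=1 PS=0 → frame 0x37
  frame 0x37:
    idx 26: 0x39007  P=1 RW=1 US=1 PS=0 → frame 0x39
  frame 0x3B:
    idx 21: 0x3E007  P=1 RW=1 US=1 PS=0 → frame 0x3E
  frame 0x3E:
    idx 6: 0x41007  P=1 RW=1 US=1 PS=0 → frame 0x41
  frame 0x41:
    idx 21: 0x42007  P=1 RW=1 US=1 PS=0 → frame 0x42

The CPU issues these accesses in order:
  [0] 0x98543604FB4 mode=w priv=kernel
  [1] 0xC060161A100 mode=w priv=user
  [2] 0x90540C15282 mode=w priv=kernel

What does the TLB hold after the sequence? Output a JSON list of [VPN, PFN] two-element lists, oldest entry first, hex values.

Walk each access:
#0 VA=0x98543604FB4 (w,kernel):
  L0: frame=0x28 idx=19 entry=0x2A007 [P=1 RW=1 US=1 PS=0]
  L1: frame=0x2A idx=21 entry=0x2C007 [P=1 RW=1 US=1 PS=0]
  L2: frame=0x2C idx=27 entry=0x2D007 [P=1 RW=1 US=1 PS=0]
  L3: frame=0x2D idx=4 entry=0x2F007 [P=1 RW=1 US=1 PS=0]
  → PA=0x2FFB4  (4 entries read)
#1 VA=0xC060161A100 (w,user):
  L0: frame=0x28 idx=24 entry=0x30007 [P=1 RW=1 US=1 PS=0]
  L1: frame=0x30 idx=24 entry=0x33007 [P=1 RW=1 US=1 PS=0]
  L2: frame=0x33 idx=11 entry=0x37007 [P=1 RW=1 US=1 PS=0]
  L3: frame=0x37 idx=26 entry=0x39007 [P=1 RW=1 US=1 PS=0]
  → PA=0x39100  (4 entries read)
#2 VA=0x90540C15282 (w,kernel):
  L0: frame=0x28 idx=18 entry=0x3B007 [P=1 RW=1 US=1 PS=0]
  L1: frame=0x3B idx=21 entry=0x3E007 [P=1 RW=1 US=1 PS=0]
  L2: frame=0x3E idx=6 entry=0x41007 [P=1 RW=1 US=1 PS=0]
  L3: frame=0x41 idx=21 entry=0x42007 [P=1 RW=1 US=1 PS=0]
  → PA=0x42282  (4 entries read)

TLB: [["0x90540C15", "0x42"]]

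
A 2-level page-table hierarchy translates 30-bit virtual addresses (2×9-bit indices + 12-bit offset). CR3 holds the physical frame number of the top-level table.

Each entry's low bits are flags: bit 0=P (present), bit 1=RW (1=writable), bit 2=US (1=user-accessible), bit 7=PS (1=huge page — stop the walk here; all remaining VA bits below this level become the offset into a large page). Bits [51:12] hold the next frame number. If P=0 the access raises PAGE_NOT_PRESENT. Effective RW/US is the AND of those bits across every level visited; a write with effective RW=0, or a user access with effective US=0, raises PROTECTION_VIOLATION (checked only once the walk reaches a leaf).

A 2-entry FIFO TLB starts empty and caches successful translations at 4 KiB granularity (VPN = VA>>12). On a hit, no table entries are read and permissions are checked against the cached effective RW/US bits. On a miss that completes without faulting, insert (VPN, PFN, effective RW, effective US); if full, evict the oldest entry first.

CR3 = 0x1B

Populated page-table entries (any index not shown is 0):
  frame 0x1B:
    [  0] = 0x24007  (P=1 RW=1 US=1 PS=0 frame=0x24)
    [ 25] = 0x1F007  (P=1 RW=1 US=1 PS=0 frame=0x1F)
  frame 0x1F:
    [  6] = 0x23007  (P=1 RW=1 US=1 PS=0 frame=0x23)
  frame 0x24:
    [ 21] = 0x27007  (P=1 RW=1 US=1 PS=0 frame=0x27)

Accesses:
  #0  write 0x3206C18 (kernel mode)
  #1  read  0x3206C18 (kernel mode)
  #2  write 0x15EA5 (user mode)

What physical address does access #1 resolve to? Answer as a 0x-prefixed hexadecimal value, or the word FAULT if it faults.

Per-access translation:
#0 VA=0x3206C18 (w,kernel):
  L0: frame=0x1B idx=25 entry=0x1F007 [P=1 RW=1 US=1 PS=0]
  L1: frame=0x1F idx=6 entry=0x23007 [P=1 RW=1 US=1 PS=0]
  ⇒ phys 0x23C18  [2 reads]
#1 VA=0x3206C18 (r,kernel):
  TLB hit vpn=0x3206 → PA=0x23C18
#2 VA=0x15EA5 (w,user):
  L0: frame=0x1B idx=0 entry=0x24007 [P=1 RW=1 US=1 PS=0]
  L1: frame=0x24 idx=21 entry=0x27007 [P=1 RW=1 US=1 PS=0]
  ⇒ phys 0x27EA5  [2 reads]

Access #1 PA: 0x23C18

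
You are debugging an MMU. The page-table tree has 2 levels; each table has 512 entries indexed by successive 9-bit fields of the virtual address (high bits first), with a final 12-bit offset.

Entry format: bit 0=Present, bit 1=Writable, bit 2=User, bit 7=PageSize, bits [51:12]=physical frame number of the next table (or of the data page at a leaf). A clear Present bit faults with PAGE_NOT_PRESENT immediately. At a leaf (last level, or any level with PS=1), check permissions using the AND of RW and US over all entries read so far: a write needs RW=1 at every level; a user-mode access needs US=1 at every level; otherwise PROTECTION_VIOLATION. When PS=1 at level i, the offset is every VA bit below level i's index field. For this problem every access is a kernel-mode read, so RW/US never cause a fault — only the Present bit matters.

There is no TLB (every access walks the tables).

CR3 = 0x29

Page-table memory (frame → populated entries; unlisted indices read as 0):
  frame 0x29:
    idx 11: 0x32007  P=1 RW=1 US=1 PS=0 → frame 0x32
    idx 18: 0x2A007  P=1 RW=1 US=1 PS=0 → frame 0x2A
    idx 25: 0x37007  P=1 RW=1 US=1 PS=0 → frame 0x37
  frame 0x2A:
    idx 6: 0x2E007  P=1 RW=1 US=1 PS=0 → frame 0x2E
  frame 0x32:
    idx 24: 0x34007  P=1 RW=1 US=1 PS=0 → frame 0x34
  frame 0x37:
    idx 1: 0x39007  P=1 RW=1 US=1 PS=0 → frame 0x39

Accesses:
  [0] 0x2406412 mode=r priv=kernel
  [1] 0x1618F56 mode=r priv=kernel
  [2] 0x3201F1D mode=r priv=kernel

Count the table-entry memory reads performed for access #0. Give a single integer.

Walk each access:
#0 VA=0x2406412 (r,kernel):
  lvl0: tbl 0x29, slot 18 ⇒ 0x2A007 (P1/RW1/US1/PS0)
  lvl1: tbl 0x2A, slot 6 ⇒ 0x2E007 (P1/RW1/US1/PS0)
  ✓ 0x2E412  — 2 lookups
#1 VA=0x1618F56 (r,kernel):
  lvl0: tbl 0x29, slot 11 ⇒ 0x32007 (P1/RW1/US1/PS0)
  lvl1: tbl 0x32, slot 24 ⇒ 0x34007 (P1/RW1/US1/PS0)
  ✓ 0x34F56  — 2 lookups
#2 VA=0x3201F1D (r,kernel):
  lvl0: tbl 0x29, slot 25 ⇒ 0x37007 (P1/RW1/US1/PS0)
  lvl1: tbl 0x37, slot 1 ⇒ 0x39007 (P1/RW1/US1/PS0)
  ✓ 0x39F1D  — 2 lookups

Entries read for #0: 2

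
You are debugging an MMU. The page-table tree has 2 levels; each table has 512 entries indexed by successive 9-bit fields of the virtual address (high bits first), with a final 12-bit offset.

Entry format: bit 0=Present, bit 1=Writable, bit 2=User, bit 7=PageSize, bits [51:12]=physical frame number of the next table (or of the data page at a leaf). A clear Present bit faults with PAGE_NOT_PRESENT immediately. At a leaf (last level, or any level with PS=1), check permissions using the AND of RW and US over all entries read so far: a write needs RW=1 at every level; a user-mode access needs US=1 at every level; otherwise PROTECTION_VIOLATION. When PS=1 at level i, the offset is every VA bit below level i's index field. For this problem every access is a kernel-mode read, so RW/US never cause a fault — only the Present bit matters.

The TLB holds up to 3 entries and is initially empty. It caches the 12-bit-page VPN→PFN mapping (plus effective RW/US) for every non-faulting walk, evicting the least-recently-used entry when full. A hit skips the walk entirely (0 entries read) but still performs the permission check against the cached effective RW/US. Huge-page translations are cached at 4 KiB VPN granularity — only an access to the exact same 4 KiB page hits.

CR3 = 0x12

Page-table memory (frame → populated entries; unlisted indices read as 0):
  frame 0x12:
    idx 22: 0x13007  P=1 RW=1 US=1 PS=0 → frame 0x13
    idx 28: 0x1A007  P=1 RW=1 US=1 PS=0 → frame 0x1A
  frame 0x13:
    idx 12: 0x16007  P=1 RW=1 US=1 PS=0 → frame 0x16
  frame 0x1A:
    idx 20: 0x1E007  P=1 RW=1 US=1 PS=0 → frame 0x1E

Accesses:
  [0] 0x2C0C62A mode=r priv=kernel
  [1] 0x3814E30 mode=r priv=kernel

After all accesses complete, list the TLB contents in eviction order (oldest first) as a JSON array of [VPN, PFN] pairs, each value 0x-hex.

Per-access translation:
#0 VA=0x2C0C62A (r,kernel):
  L0: frame=0x12 idx=22 entry=0x13007 [P=1 RW=1 US=1 PS=0]
  L1: frame=0x13 idx=12 entry=0x16007 [P=1 RW=1 US=1 PS=0]
  ✓ 0x1662A  — 2 lookups
#1 VA=0x3814E30 (r,kernel):
  L0: frame=0x12 idx=28 entry=0x1A007 [P=1 RW=1 US=1 PS=0]
  L1: frame=0x1A idx=20 entry=0x1E007 [P=1 RW=1 US=1 PS=0]
  ✓ 0x1EE30  — 2 lookups

TLB: [["0x2C0C", "0x16"], ["0x3814", "0x1E"]]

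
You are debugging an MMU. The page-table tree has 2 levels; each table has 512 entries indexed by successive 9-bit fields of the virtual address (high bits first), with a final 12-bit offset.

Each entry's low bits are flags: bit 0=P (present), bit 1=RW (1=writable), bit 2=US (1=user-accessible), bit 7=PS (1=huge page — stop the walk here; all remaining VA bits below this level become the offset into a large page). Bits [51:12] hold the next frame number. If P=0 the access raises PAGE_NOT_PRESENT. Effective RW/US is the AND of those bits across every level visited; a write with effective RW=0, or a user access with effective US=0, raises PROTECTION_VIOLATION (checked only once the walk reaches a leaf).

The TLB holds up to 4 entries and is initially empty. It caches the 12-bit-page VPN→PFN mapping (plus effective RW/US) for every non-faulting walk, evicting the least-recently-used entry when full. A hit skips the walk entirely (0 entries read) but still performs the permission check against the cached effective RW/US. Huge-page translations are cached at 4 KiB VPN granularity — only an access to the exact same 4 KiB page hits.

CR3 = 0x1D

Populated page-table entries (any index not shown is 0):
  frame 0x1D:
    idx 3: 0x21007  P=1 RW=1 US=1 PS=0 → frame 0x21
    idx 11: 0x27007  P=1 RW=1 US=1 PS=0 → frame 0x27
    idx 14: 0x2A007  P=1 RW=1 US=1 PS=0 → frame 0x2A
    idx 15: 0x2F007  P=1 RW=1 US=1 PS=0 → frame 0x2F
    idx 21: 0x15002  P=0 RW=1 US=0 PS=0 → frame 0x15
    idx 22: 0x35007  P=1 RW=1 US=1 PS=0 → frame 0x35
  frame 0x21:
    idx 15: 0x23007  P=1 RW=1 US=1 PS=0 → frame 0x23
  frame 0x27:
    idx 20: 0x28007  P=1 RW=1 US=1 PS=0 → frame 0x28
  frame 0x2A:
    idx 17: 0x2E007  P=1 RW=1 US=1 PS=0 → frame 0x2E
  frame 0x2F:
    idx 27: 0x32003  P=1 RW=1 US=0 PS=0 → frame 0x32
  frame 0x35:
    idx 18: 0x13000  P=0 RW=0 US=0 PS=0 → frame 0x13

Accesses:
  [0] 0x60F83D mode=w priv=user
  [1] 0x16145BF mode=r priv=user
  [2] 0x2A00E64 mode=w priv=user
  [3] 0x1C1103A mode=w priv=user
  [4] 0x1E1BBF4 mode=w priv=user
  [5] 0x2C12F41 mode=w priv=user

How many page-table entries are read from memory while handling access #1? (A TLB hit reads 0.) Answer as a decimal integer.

Walk each access:
#0 VA=0x60F83D (w,user):
  L0: frame=0x1D idx=3 entry=0x21007 [P=1 RW=1 US=1 PS=0]
  L1: frame=0x21 idx=15 entry=0x23007 [P=1 RW=1 US=1 PS=0]
  → PA=0x2383D  (2 entries read)
#1 VA=0x16145BF (r,user):
  L0: frame=0x1D idx=11 entry=0x27007 [P=1 RW=1 US=1 PS=0]
  L1: frame=0x27 idx=20 entry=0x28007 [P=1 RW=1 US=1 PS=0]
  → PA=0x285BF  (2 entries read)
#2 VA=0x2A00E64 (w,user):
  L0: frame=0x1D idx=21 entry=0x15002 [P=0 RW=1 US=0 PS=0]
  ⇒ fault: PAGE_NOT_PRESENT  — 1 lookups
#3 VA=0x1C1103A (w,user):
  L0: frame=0x1D idx=14 entry=0x2A007 [P=1 RW=1 US=1 PS=0]
  L1: frame=0x2A idx=17 entry=0x2E007 [P=1 RW=1 US=1 PS=0]
  → PA=0x2E03A  (2 entries read)
#4 VA=0x1E1BBF4 (w,user):
  L0: frame=0x1D idx=15 entry=0x2F007 [P=1 RW=1 US=1 PS=0]
  L1: frame=0x2F idx=27 entry=0x32003 [P=1 RW=1 US=0 PS=0]
  ⇒ fault: PROTECTION_VIOLATION  — 2 lookups
#5 VA=0x2C12F41 (w,user):
  L0: frame=0x1D idx=22 entry=0x35007 [P=1 RW=1 US=1 PS=0]
  L1: frame=0x35 idx=18 entry=0x13000 [P=0 RW=0 US=0 PS=0]
  ⇒ fault: PAGE_NOT_PRESENT  — 2 lookups

Entries read for #1: 2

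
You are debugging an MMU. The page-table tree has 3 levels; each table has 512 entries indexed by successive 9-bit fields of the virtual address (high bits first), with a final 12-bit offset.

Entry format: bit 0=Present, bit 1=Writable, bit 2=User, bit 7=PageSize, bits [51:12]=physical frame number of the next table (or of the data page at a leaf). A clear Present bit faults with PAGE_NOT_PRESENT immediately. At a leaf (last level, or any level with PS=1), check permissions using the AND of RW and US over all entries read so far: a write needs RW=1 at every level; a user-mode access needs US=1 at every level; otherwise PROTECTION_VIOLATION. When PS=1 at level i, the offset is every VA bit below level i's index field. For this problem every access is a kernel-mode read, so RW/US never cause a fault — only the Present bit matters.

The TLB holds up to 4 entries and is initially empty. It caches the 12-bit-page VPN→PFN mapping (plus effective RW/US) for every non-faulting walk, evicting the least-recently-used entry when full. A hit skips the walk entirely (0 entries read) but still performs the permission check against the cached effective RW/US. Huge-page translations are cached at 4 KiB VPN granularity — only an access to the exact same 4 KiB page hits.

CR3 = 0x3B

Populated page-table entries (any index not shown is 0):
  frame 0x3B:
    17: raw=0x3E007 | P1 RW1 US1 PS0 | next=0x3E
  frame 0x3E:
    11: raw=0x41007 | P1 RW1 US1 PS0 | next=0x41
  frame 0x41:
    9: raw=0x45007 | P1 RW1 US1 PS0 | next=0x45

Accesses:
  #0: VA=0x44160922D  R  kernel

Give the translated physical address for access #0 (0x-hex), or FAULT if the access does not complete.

Trace:
#0 VA=0x44160922D (r,kernel):
  lvl0: tbl 0x3B, slot 17 ⇒ 0x3E007 (P1/RW1/US1/PS0)
  lvl1: tbl 0x3E, slot 11 ⇒ 0x41007 (P1/RW1/US1/PS0)
  lvl2: tbl 0x41, slot 9 ⇒ 0x45007 (P1/RW1/US1/PS0)
  ⇒ phys 0x4522D  [3 reads]

Access #0 PA: 0x4522D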